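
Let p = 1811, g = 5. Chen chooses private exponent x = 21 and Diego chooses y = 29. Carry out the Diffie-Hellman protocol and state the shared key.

Diego sends B = g^y mod p = 5^29 mod 1811.
5^1 ≡ 5 (mod 1811)
5^2 = (5^1)^2 ≡ 5^2 = 25 ≡ 25 (mod 1811)
5^4 = (5^2)^2 ≡ 25^2 = 625 ≡ 625 (mod 1811)
5^8 = (5^4)^2 ≡ 625^2 = 390625 ≡ 1260 (mod 1811)
5^16 = (5^8)^2 ≡ 1260^2 = 1587600 ≡ 1164 (mod 1811)
5^29 = 5^16 · 5^8 · 5^4 · 5^1 ≡ 1164 · 1260 · 625 · 5 ≡ 176 (mod 1811).
So B = 176. Chen then computes K = B^x mod p = 176^21 mod 1811.
176^1 ≡ 176 (mod 1811)
176^2 = (176^1)^2 ≡ 176^2 = 30976 ≡ 189 (mod 1811)
176^4 = (176^2)^2 ≡ 189^2 = 35721 ≡ 1312 (mod 1811)
176^8 = (176^4)^2 ≡ 1312^2 = 1721344 ≡ 894 (mod 1811)
176^16 = (176^8)^2 ≡ 894^2 = 799236 ≡ 585 (mod 1811)
176^21 = 176^16 · 176^4 · 176^1 ≡ 585 · 1312 · 176 ≡ 1030 (mod 1811).

1030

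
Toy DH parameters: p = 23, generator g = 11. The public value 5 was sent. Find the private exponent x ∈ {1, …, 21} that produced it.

Try successive powers of 11 modulo 23:
11^1 ≡ 11
11^2 ≡ 6
11^3 ≡ 20
11^4 ≡ 13
11^5 ≡ 5
Found: x = 5.

5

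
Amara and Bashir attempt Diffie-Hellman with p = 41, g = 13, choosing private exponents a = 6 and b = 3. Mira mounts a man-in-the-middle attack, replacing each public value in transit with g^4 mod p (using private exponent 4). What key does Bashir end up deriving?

4

Bashir receives Mira's public value M = 13^4 mod 41 instead of the honest one.
13^1 ≡ 13 (mod 41)
13^2 = (13^1)^2 ≡ 13^2 = 169 ≡ 5 (mod 41)
13^4 = (13^2)^2 ≡ 5^2 = 25 ≡ 25 (mod 41)
So M = 25. Bashir computes K = M^3 mod 41.
25^1 ≡ 25 (mod 41)
25^2 = (25^1)^2 ≡ 25^2 = 625 ≡ 10 (mod 41)
25^3 = 25^2 · 25^1 ≡ 10 · 25 ≡ 4 (mod 41).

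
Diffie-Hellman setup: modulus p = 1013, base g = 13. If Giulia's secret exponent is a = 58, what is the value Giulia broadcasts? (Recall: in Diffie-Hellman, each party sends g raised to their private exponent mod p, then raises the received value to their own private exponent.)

Public value = 13^58 mod 1013.
13^1 ≡ 13 (mod 1013)
13^2 = (13^1)^2 ≡ 13^2 = 169 ≡ 169 (mod 1013)
13^4 = (13^2)^2 ≡ 169^2 = 28561 ≡ 197 (mod 1013)
13^8 = (13^4)^2 ≡ 197^2 = 38809 ≡ 315 (mod 1013)
13^16 = (13^8)^2 ≡ 315^2 = 99225 ≡ 964 (mod 1013)
13^32 = (13^16)^2 ≡ 964^2 = 929296 ≡ 375 (mod 1013)
13^58 = 13^32 · 13^16 · 13^8 · 13^2 ≡ 375 · 964 · 315 · 169 ≡ 195 (mod 1013).

195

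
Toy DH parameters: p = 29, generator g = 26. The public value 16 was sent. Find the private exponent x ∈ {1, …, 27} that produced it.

Try successive powers of 26 modulo 29:
26^1 ≡ 26
26^2 ≡ 9
26^3 ≡ 2
26^4 ≡ 23
26^5 ≡ 18
26^6 ≡ 4
26^7 ≡ 17
26^8 ≡ 7
26^9 ≡ 8
26^10 ≡ 5
26^11 ≡ 14
26^12 ≡ 16
Found: x = 12.

12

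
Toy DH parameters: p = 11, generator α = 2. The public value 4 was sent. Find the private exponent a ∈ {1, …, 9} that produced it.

Try successive powers of 2 modulo 11:
2^1 ≡ 2
2^2 ≡ 4
Found: a = 2.

2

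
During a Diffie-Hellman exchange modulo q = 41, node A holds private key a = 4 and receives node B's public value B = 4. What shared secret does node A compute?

Shared key K = 4^4 mod 41.
4^1 ≡ 4 (mod 41)
4^2 = (4^1)^2 ≡ 4^2 = 16 ≡ 16 (mod 41)
4^4 = (4^2)^2 ≡ 16^2 = 256 ≡ 10 (mod 41)

10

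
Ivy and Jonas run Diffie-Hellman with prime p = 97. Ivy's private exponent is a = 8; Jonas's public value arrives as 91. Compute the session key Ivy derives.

61

Shared key K = 91^8 mod 97.
91^1 ≡ 91 (mod 97)
91^2 = (91^1)^2 ≡ 91^2 = 8281 ≡ 36 (mod 97)
91^4 = (91^2)^2 ≡ 36^2 = 1296 ≡ 35 (mod 97)
91^8 = (91^4)^2 ≡ 35^2 = 1225 ≡ 61 (mod 97)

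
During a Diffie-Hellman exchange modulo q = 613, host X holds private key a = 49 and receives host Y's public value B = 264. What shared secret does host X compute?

119

Shared key K = 264^49 mod 613.
264^1 ≡ 264 (mod 613)
264^2 = (264^1)^2 ≡ 264^2 = 69696 ≡ 427 (mod 613)
264^4 = (264^2)^2 ≡ 427^2 = 182329 ≡ 268 (mod 613)
264^8 = (264^4)^2 ≡ 268^2 = 71824 ≡ 103 (mod 613)
264^16 = (264^8)^2 ≡ 103^2 = 10609 ≡ 188 (mod 613)
264^32 = (264^16)^2 ≡ 188^2 = 35344 ≡ 403 (mod 613)
264^49 = 264^32 · 264^16 · 264^1 ≡ 403 · 188 · 264 ≡ 119 (mod 613).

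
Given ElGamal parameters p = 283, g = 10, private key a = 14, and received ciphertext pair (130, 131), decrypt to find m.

260

Shared mask s = c₁^a mod p = 130^14 mod 283.
130^1 ≡ 130 (mod 283)
130^2 = (130^1)^2 ≡ 130^2 = 16900 ≡ 203 (mod 283)
130^4 = (130^2)^2 ≡ 203^2 = 41209 ≡ 174 (mod 283)
130^8 = (130^4)^2 ≡ 174^2 = 30276 ≡ 278 (mod 283)
130^14 = 130^8 · 130^4 · 130^2 ≡ 278 · 174 · 203 ≡ 265 (mod 283).
So s = 265; s⁻¹ ≡ 110 (mod 283).
m = c₂ · s⁻¹ mod 283 = 131 · 110 mod 283 = 260.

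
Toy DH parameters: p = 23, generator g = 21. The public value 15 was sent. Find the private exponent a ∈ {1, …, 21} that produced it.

Try successive powers of 21 modulo 23:
21^1 ≡ 21
21^2 ≡ 4
21^3 ≡ 15
Found: a = 3.

3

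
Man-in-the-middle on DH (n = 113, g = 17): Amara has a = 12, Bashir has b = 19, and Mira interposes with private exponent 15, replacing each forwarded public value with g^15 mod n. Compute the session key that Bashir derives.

Bashir receives Mira's public value M = 17^15 mod 113 instead of the honest one.
17^1 ≡ 17 (mod 113)
17^2 = (17^1)^2 ≡ 17^2 = 289 ≡ 63 (mod 113)
17^4 = (17^2)^2 ≡ 63^2 = 3969 ≡ 14 (mod 113)
17^8 = (17^4)^2 ≡ 14^2 = 196 ≡ 83 (mod 113)
17^15 = 17^8 · 17^4 · 17^2 · 17^1 ≡ 83 · 14 · 63 · 17 ≡ 33 (mod 113).
So M = 33. Bashir computes K = M^19 mod 113.
33^1 ≡ 33 (mod 113)
33^2 = (33^1)^2 ≡ 33^2 = 1089 ≡ 72 (mod 113)
33^4 = (33^2)^2 ≡ 72^2 = 5184 ≡ 99 (mod 113)
33^8 = (33^4)^2 ≡ 99^2 = 9801 ≡ 83 (mod 113)
33^16 = (33^8)^2 ≡ 83^2 = 6889 ≡ 109 (mod 113)
33^19 = 33^16 · 33^2 · 33^1 ≡ 109 · 72 · 33 ≡ 101 (mod 113).

101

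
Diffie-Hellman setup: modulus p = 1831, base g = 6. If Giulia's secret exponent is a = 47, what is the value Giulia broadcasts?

303

Public value = 6^{47} \pmod{1831}.
6^1 ≡ 6 (mod 1831)
6^2 = (6^1)^2 ≡ 6^2 = 36 ≡ 36 (mod 1831)
6^4 = (6^2)^2 ≡ 36^2 = 1296 ≡ 1296 (mod 1831)
6^8 = (6^4)^2 ≡ 1296^2 = 1679616 ≡ 589 (mod 1831)
6^16 = (6^8)^2 ≡ 589^2 = 346921 ≡ 862 (mod 1831)
6^32 = (6^16)^2 ≡ 862^2 = 743044 ≡ 1489 (mod 1831)
6^47 = 6^32 · 6^8 · 6^4 · 6^2 · 6^1 ≡ 1489 · 589 · 1296 · 36 · 6 ≡ 303 (mod 1831).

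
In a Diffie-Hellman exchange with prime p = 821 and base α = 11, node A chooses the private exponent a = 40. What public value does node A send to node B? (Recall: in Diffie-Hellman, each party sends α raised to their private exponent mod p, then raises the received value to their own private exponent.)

Public value = 11^40 (mod 821).
11^1 ≡ 11 (mod 821)
11^2 = (11^1)^2 ≡ 11^2 = 121 ≡ 121 (mod 821)
11^4 = (11^2)^2 ≡ 121^2 = 14641 ≡ 684 (mod 821)
11^8 = (11^4)^2 ≡ 684^2 = 467856 ≡ 707 (mod 821)
11^16 = (11^8)^2 ≡ 707^2 = 499849 ≡ 681 (mod 821)
11^32 = (11^16)^2 ≡ 681^2 = 463761 ≡ 717 (mod 821)
11^40 = 11^32 · 11^8 ≡ 717 · 707 ≡ 362 (mod 821).

362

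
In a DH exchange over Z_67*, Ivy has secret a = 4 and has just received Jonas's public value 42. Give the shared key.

15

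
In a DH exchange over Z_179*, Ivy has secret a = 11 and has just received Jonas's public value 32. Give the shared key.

38

Shared key K = 32^11 mod 179.
32^1 ≡ 32 (mod 179)
32^2 = (32^1)^2 ≡ 32^2 = 1024 ≡ 129 (mod 179)
32^4 = (32^2)^2 ≡ 129^2 = 16641 ≡ 173 (mod 179)
32^8 = (32^4)^2 ≡ 173^2 = 29929 ≡ 36 (mod 179)
32^11 = 32^8 · 32^2 · 32^1 ≡ 36 · 129 · 32 ≡ 38 (mod 179).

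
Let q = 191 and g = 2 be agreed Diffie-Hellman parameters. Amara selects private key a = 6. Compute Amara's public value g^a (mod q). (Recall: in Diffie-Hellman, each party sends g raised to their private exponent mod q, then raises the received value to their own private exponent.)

64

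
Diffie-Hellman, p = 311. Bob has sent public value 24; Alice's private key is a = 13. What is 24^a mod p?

Shared key K = 24^13 mod 311.
24^1 ≡ 24 (mod 311)
24^2 = (24^1)^2 ≡ 24^2 = 576 ≡ 265 (mod 311)
24^4 = (24^2)^2 ≡ 265^2 = 70225 ≡ 250 (mod 311)
24^8 = (24^4)^2 ≡ 250^2 = 62500 ≡ 300 (mod 311)
24^13 = 24^8 · 24^4 · 24^1 ≡ 300 · 250 · 24 ≡ 243 (mod 311).

243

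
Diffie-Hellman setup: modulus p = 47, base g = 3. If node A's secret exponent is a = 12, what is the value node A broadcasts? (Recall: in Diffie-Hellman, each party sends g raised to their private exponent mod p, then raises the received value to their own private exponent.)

Public value = 3^12 (mod 47).
3^1 ≡ 3 (mod 47)
3^2 = (3^1)^2 ≡ 3^2 = 9 ≡ 9 (mod 47)
3^4 = (3^2)^2 ≡ 9^2 = 81 ≡ 34 (mod 47)
3^8 = (3^4)^2 ≡ 34^2 = 1156 ≡ 28 (mod 47)
3^12 = 3^8 · 3^4 ≡ 28 · 34 ≡ 12 (mod 47).

12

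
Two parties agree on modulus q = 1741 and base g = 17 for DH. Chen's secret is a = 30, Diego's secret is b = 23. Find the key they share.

1136

Diego sends B = g^b mod q = 17^23 mod 1741.
17^1 ≡ 17 (mod 1741)
17^2 = (17^1)^2 ≡ 17^2 = 289 ≡ 289 (mod 1741)
17^4 = (17^2)^2 ≡ 289^2 = 83521 ≡ 1694 (mod 1741)
17^8 = (17^4)^2 ≡ 1694^2 = 2869636 ≡ 468 (mod 1741)
17^16 = (17^8)^2 ≡ 468^2 = 219024 ≡ 1399 (mod 1741)
17^23 = 17^16 · 17^4 · 17^2 · 17^1 ≡ 1399 · 1694 · 289 · 17 ≡ 1543 (mod 1741).
So B = 1543. Chen then computes K = B^a mod q = 1543^30 mod 1741.
1543^1 ≡ 1543 (mod 1741)
1543^2 = (1543^1)^2 ≡ 1543^2 = 2380849 ≡ 902 (mod 1741)
1543^4 = (1543^2)^2 ≡ 902^2 = 813604 ≡ 557 (mod 1741)
1543^8 = (1543^4)^2 ≡ 557^2 = 310249 ≡ 351 (mod 1741)
1543^16 = (1543^8)^2 ≡ 351^2 = 123201 ≡ 1331 (mod 1741)
1543^30 = 1543^16 · 1543^8 · 1543^4 · 1543^2 ≡ 1331 · 351 · 557 · 902 ≡ 1136 (mod 1741).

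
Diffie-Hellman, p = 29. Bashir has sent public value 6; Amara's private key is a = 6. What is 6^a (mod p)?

24

Shared key K = 6^6 mod 29.
6^1 ≡ 6 (mod 29)
6^2 = (6^1)^2 ≡ 6^2 = 36 ≡ 7 (mod 29)
6^4 = (6^2)^2 ≡ 7^2 = 49 ≡ 20 (mod 29)
6^6 = 6^4 · 6^2 ≡ 20 · 7 ≡ 24 (mod 29).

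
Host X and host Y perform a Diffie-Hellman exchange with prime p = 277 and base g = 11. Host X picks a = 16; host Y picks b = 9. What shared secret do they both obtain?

Host X sends A = g^a mod p = 11^16 mod 277.
11^1 ≡ 11 (mod 277)
11^2 = (11^1)^2 ≡ 11^2 = 121 ≡ 121 (mod 277)
11^4 = (11^2)^2 ≡ 121^2 = 14641 ≡ 237 (mod 277)
11^8 = (11^4)^2 ≡ 237^2 = 56169 ≡ 215 (mod 277)
11^16 = (11^8)^2 ≡ 215^2 = 46225 ≡ 243 (mod 277)
So A = 243. Host Y then computes K = A^b mod p = 243^9 mod 277.
243^1 ≡ 243 (mod 277)
243^2 = (243^1)^2 ≡ 243^2 = 59049 ≡ 48 (mod 277)
243^4 = (243^2)^2 ≡ 48^2 = 2304 ≡ 88 (mod 277)
243^8 = (243^4)^2 ≡ 88^2 = 7744 ≡ 265 (mod 277)
243^9 = 243^8 · 243^1 ≡ 265 · 243 ≡ 131 (mod 277).

131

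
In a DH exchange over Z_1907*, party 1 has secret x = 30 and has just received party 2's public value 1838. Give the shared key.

Shared key K = 1838^30 mod 1907.
1838^1 ≡ 1838 (mod 1907)
1838^2 = (1838^1)^2 ≡ 1838^2 = 3378244 ≡ 947 (mod 1907)
1838^4 = (1838^2)^2 ≡ 947^2 = 896809 ≡ 519 (mod 1907)
1838^8 = (1838^4)^2 ≡ 519^2 = 269361 ≡ 474 (mod 1907)
1838^16 = (1838^8)^2 ≡ 474^2 = 224676 ≡ 1557 (mod 1907)
1838^30 = 1838^16 · 1838^8 · 1838^4 · 1838^2 ≡ 1557 · 474 · 519 · 947 ≡ 1104 (mod 1907).

1104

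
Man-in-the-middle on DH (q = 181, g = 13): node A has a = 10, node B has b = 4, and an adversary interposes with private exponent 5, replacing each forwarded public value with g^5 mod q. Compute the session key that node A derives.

Node A receives an adversary's public value M = 13^5 mod 181 instead of the honest one.
13^1 ≡ 13 (mod 181)
13^2 = (13^1)^2 ≡ 13^2 = 169 ≡ 169 (mod 181)
13^4 = (13^2)^2 ≡ 169^2 = 28561 ≡ 144 (mod 181)
13^5 = 13^4 · 13^1 ≡ 144 · 13 ≡ 62 (mod 181).
So M = 62. Node A computes K = M^10 mod 181.
62^1 ≡ 62 (mod 181)
62^2 = (62^1)^2 ≡ 62^2 = 3844 ≡ 43 (mod 181)
62^4 = (62^2)^2 ≡ 43^2 = 1849 ≡ 39 (mod 181)
62^8 = (62^4)^2 ≡ 39^2 = 1521 ≡ 73 (mod 181)
62^10 = 62^8 · 62^2 ≡ 73 · 43 ≡ 62 (mod 181).

62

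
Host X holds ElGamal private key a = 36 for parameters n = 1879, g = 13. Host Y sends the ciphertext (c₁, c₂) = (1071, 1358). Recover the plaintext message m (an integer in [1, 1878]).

734

Shared mask s = c₁^a mod n = 1071^36 mod 1879.
1071^1 ≡ 1071 (mod 1879)
1071^2 = (1071^1)^2 ≡ 1071^2 = 1147041 ≡ 851 (mod 1879)
1071^4 = (1071^2)^2 ≡ 851^2 = 724201 ≡ 786 (mod 1879)
1071^8 = (1071^4)^2 ≡ 786^2 = 617796 ≡ 1484 (mod 1879)
1071^16 = (1071^8)^2 ≡ 1484^2 = 2202256 ≡ 68 (mod 1879)
1071^32 = (1071^16)^2 ≡ 68^2 = 4624 ≡ 866 (mod 1879)
1071^36 = 1071^32 · 1071^4 ≡ 866 · 786 ≡ 478 (mod 1879).
So s = 478; s⁻¹ ≡ 114 (mod 1879).
m = c₂ · s⁻¹ mod 1879 = 1358 · 114 mod 1879 = 734.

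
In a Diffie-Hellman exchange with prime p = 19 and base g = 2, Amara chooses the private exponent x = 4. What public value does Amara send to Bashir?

16

Public value = 2^{4} \pmod{19}.
2^1 ≡ 2 (mod 19)
2^2 = (2^1)^2 ≡ 2^2 = 4 ≡ 4 (mod 19)
2^4 = (2^2)^2 ≡ 4^2 = 16 ≡ 16 (mod 19)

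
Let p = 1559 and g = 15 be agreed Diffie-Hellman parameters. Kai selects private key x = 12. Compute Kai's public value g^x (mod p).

210

Public value = 15^12 (mod 1559).
15^1 ≡ 15 (mod 1559)
15^2 = (15^1)^2 ≡ 15^2 = 225 ≡ 225 (mod 1559)
15^4 = (15^2)^2 ≡ 225^2 = 50625 ≡ 737 (mod 1559)
15^8 = (15^4)^2 ≡ 737^2 = 543169 ≡ 637 (mod 1559)
15^12 = 15^8 · 15^4 ≡ 637 · 737 ≡ 210 (mod 1559).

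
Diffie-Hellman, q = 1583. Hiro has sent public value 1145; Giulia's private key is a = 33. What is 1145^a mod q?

Shared key K = 1145^33 mod 1583.
1145^1 ≡ 1145 (mod 1583)
1145^2 = (1145^1)^2 ≡ 1145^2 = 1311025 ≡ 301 (mod 1583)
1145^4 = (1145^2)^2 ≡ 301^2 = 90601 ≡ 370 (mod 1583)
1145^8 = (1145^4)^2 ≡ 370^2 = 136900 ≡ 762 (mod 1583)
1145^16 = (1145^8)^2 ≡ 762^2 = 580644 ≡ 1266 (mod 1583)
1145^32 = (1145^16)^2 ≡ 1266^2 = 1602756 ≡ 760 (mod 1583)
1145^33 = 1145^32 · 1145^1 ≡ 760 · 1145 ≡ 1133 (mod 1583).

1133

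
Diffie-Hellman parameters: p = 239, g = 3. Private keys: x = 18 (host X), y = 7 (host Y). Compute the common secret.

Host X sends A = g^x mod p = 3^18 mod 239.
3^1 ≡ 3 (mod 239)
3^2 = (3^1)^2 ≡ 3^2 = 9 ≡ 9 (mod 239)
3^4 = (3^2)^2 ≡ 9^2 = 81 ≡ 81 (mod 239)
3^8 = (3^4)^2 ≡ 81^2 = 6561 ≡ 108 (mod 239)
3^16 = (3^8)^2 ≡ 108^2 = 11664 ≡ 192 (mod 239)
3^18 = 3^16 · 3^2 ≡ 192 · 9 ≡ 55 (mod 239).
So A = 55. Host Y then computes K = A^y mod p = 55^7 mod 239.
55^1 ≡ 55 (mod 239)
55^2 = (55^1)^2 ≡ 55^2 = 3025 ≡ 157 (mod 239)
55^4 = (55^2)^2 ≡ 157^2 = 24649 ≡ 32 (mod 239)
55^7 = 55^4 · 55^2 · 55^1 ≡ 32 · 157 · 55 ≡ 36 (mod 239).

36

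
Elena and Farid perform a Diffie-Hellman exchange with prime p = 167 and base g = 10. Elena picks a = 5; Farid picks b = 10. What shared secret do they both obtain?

19

Elena sends A = g^a mod p = 10^5 mod 167.
10^1 ≡ 10 (mod 167)
10^2 = (10^1)^2 ≡ 10^2 = 100 ≡ 100 (mod 167)
10^4 = (10^2)^2 ≡ 100^2 = 10000 ≡ 147 (mod 167)
10^5 = 10^4 · 10^1 ≡ 147 · 10 ≡ 134 (mod 167).
So A = 134. Farid then computes K = A^b mod p = 134^10 mod 167.
134^1 ≡ 134 (mod 167)
134^2 = (134^1)^2 ≡ 134^2 = 17956 ≡ 87 (mod 167)
134^4 = (134^2)^2 ≡ 87^2 = 7569 ≡ 54 (mod 167)
134^8 = (134^4)^2 ≡ 54^2 = 2916 ≡ 77 (mod 167)
134^10 = 134^8 · 134^2 ≡ 77 · 87 ≡ 19 (mod 167).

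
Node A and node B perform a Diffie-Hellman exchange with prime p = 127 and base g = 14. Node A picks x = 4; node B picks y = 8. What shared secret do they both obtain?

Node B sends B = g^y mod p = 14^8 mod 127.
14^1 ≡ 14 (mod 127)
14^2 = (14^1)^2 ≡ 14^2 = 196 ≡ 69 (mod 127)
14^4 = (14^2)^2 ≡ 69^2 = 4761 ≡ 62 (mod 127)
14^8 = (14^4)^2 ≡ 62^2 = 3844 ≡ 34 (mod 127)
So B = 34. Node A then computes K = B^x mod p = 34^4 mod 127.
34^1 ≡ 34 (mod 127)
34^2 = (34^1)^2 ≡ 34^2 = 1156 ≡ 13 (mod 127)
34^4 = (34^2)^2 ≡ 13^2 = 169 ≡ 42 (mod 127)

42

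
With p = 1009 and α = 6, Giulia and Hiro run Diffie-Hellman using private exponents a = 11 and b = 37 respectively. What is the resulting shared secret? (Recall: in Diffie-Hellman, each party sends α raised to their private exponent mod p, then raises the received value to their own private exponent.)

Giulia sends A = α^a mod p = 6^11 mod 1009.
6^1 ≡ 6 (mod 1009)
6^2 = (6^1)^2 ≡ 6^2 = 36 ≡ 36 (mod 1009)
6^4 = (6^2)^2 ≡ 36^2 = 1296 ≡ 287 (mod 1009)
6^8 = (6^4)^2 ≡ 287^2 = 82369 ≡ 640 (mod 1009)
6^11 = 6^8 · 6^2 · 6^1 ≡ 640 · 36 · 6 ≡ 7 (mod 1009).
So A = 7. Hiro then computes K = A^b mod p = 7^37 mod 1009.
7^1 ≡ 7 (mod 1009)
7^2 = (7^1)^2 ≡ 7^2 = 49 ≡ 49 (mod 1009)
7^4 = (7^2)^2 ≡ 49^2 = 2401 ≡ 383 (mod 1009)
7^8 = (7^4)^2 ≡ 383^2 = 146689 ≡ 384 (mod 1009)
7^16 = (7^8)^2 ≡ 384^2 = 147456 ≡ 142 (mod 1009)
7^32 = (7^16)^2 ≡ 142^2 = 20164 ≡ 993 (mod 1009)
7^37 = 7^32 · 7^4 · 7^1 ≡ 993 · 383 · 7 ≡ 491 (mod 1009).

491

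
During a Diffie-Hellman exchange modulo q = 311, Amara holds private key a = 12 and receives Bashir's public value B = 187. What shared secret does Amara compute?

25

Shared key K = 187^12 mod 311.
187^1 ≡ 187 (mod 311)
187^2 = (187^1)^2 ≡ 187^2 = 34969 ≡ 137 (mod 311)
187^4 = (187^2)^2 ≡ 137^2 = 18769 ≡ 109 (mod 311)
187^8 = (187^4)^2 ≡ 109^2 = 11881 ≡ 63 (mod 311)
187^12 = 187^8 · 187^4 ≡ 63 · 109 ≡ 25 (mod 311).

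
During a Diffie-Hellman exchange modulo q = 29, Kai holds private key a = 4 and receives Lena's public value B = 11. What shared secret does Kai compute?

25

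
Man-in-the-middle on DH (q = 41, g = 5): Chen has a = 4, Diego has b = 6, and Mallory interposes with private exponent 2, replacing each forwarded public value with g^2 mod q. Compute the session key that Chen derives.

18

Chen receives Mallory's public value M = 5^2 mod 41 instead of the honest one.
5^1 ≡ 5 (mod 41)
5^2 = (5^1)^2 ≡ 5^2 = 25 ≡ 25 (mod 41)
So M = 25. Chen computes K = M^4 mod 41.
25^1 ≡ 25 (mod 41)
25^2 = (25^1)^2 ≡ 25^2 = 625 ≡ 10 (mod 41)
25^4 = (25^2)^2 ≡ 10^2 = 100 ≡ 18 (mod 41)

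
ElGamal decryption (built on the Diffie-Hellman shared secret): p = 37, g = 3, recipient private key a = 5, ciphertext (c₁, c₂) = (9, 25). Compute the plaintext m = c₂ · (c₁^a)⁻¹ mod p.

Shared mask s = c₁^a mod p = 9^5 mod 37.
9^1 ≡ 9 (mod 37)
9^2 = (9^1)^2 ≡ 9^2 = 81 ≡ 7 (mod 37)
9^4 = (9^2)^2 ≡ 7^2 = 49 ≡ 12 (mod 37)
9^5 = 9^4 · 9^1 ≡ 12 · 9 ≡ 34 (mod 37).
So s = 34; s⁻¹ ≡ 12 (mod 37).
m = c₂ · s⁻¹ mod 37 = 25 · 12 mod 37 = 4.

4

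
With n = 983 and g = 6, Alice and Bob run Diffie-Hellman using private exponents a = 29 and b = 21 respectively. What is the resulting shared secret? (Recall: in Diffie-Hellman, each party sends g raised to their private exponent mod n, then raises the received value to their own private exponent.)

680

Bob sends B = g^b mod n = 6^21 mod 983.
6^1 ≡ 6 (mod 983)
6^2 = (6^1)^2 ≡ 6^2 = 36 ≡ 36 (mod 983)
6^4 = (6^2)^2 ≡ 36^2 = 1296 ≡ 313 (mod 983)
6^8 = (6^4)^2 ≡ 313^2 = 97969 ≡ 652 (mod 983)
6^16 = (6^8)^2 ≡ 652^2 = 425104 ≡ 448 (mod 983)
6^21 = 6^16 · 6^4 · 6^1 ≡ 448 · 313 · 6 ≡ 879 (mod 983).
So B = 879. Alice then computes K = B^a mod n = 879^29 mod 983.
879^1 ≡ 879 (mod 983)
879^2 = (879^1)^2 ≡ 879^2 = 772641 ≡ 3 (mod 983)
879^4 = (879^2)^2 ≡ 3^2 = 9 ≡ 9 (mod 983)
879^8 = (879^4)^2 ≡ 9^2 = 81 ≡ 81 (mod 983)
879^16 = (879^8)^2 ≡ 81^2 = 6561 ≡ 663 (mod 983)
879^29 = 879^16 · 879^8 · 879^4 · 879^1 ≡ 663 · 81 · 9 · 879 ≡ 680 (mod 983).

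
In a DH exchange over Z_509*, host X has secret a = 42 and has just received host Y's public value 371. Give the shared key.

319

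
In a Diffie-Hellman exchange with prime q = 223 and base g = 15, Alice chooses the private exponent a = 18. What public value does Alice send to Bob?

Public value = 15^18 mod 223.
15^1 ≡ 15 (mod 223)
15^2 = (15^1)^2 ≡ 15^2 = 225 ≡ 2 (mod 223)
15^4 = (15^2)^2 ≡ 2^2 = 4 ≡ 4 (mod 223)
15^8 = (15^4)^2 ≡ 4^2 = 16 ≡ 16 (mod 223)
15^16 = (15^8)^2 ≡ 16^2 = 256 ≡ 33 (mod 223)
15^18 = 15^16 · 15^2 ≡ 33 · 2 ≡ 66 (mod 223).

66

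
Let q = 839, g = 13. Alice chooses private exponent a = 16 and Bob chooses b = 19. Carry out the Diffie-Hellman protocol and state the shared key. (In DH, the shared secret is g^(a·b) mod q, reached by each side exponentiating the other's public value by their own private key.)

Alice sends A = g^a mod q = 13^16 mod 839.
13^1 ≡ 13 (mod 839)
13^2 = (13^1)^2 ≡ 13^2 = 169 ≡ 169 (mod 839)
13^4 = (13^2)^2 ≡ 169^2 = 28561 ≡ 35 (mod 839)
13^8 = (13^4)^2 ≡ 35^2 = 1225 ≡ 386 (mod 839)
13^16 = (13^8)^2 ≡ 386^2 = 148996 ≡ 493 (mod 839)
So A = 493. Bob then computes K = A^b mod q = 493^19 mod 839.
493^1 ≡ 493 (mod 839)
493^2 = (493^1)^2 ≡ 493^2 = 243049 ≡ 578 (mod 839)
493^4 = (493^2)^2 ≡ 578^2 = 334084 ≡ 162 (mod 839)
493^8 = (493^4)^2 ≡ 162^2 = 26244 ≡ 235 (mod 839)
493^16 = (493^8)^2 ≡ 235^2 = 55225 ≡ 690 (mod 839)
493^19 = 493^16 · 493^2 · 493^1 ≡ 690 · 578 · 493 ≡ 288 (mod 839).

288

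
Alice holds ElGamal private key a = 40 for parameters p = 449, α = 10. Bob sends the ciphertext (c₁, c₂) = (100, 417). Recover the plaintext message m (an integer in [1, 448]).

Shared mask s = c₁^a mod p = 100^40 mod 449.
100^1 ≡ 100 (mod 449)
100^2 = (100^1)^2 ≡ 100^2 = 10000 ≡ 122 (mod 449)
100^4 = (100^2)^2 ≡ 122^2 = 14884 ≡ 67 (mod 449)
100^8 = (100^4)^2 ≡ 67^2 = 4489 ≡ 448 (mod 449)
100^16 = (100^8)^2 ≡ 448^2 = 200704 ≡ 1 (mod 449)
100^32 = (100^16)^2 ≡ 1^2 = 1 ≡ 1 (mod 449)
100^40 = 100^32 · 100^8 ≡ 1 · 448 ≡ 448 (mod 449).
So s = 448; s⁻¹ ≡ 448 (mod 449).
m = c₂ · s⁻¹ mod 449 = 417 · 448 mod 449 = 32.

32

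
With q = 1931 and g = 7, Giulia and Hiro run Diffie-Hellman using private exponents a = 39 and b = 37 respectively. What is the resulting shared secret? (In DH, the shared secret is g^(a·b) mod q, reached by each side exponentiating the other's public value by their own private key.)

1804

Giulia sends A = g^a mod q = 7^39 mod 1931.
7^1 ≡ 7 (mod 1931)
7^2 = (7^1)^2 ≡ 7^2 = 49 ≡ 49 (mod 1931)
7^4 = (7^2)^2 ≡ 49^2 = 2401 ≡ 470 (mod 1931)
7^8 = (7^4)^2 ≡ 470^2 = 220900 ≡ 766 (mod 1931)
7^16 = (7^8)^2 ≡ 766^2 = 586756 ≡ 1663 (mod 1931)
7^32 = (7^16)^2 ≡ 1663^2 = 2765569 ≡ 377 (mod 1931)
7^39 = 7^32 · 7^4 · 7^2 · 7^1 ≡ 377 · 470 · 49 · 7 ≡ 1807 (mod 1931).
So A = 1807. Hiro then computes K = A^b mod q = 1807^37 mod 1931.
1807^1 ≡ 1807 (mod 1931)
1807^2 = (1807^1)^2 ≡ 1807^2 = 3265249 ≡ 1859 (mod 1931)
1807^4 = (1807^2)^2 ≡ 1859^2 = 3455881 ≡ 1322 (mod 1931)
1807^8 = (1807^4)^2 ≡ 1322^2 = 1747684 ≡ 129 (mod 1931)
1807^16 = (1807^8)^2 ≡ 129^2 = 16641 ≡ 1193 (mod 1931)
1807^32 = (1807^16)^2 ≡ 1193^2 = 1423249 ≡ 102 (mod 1931)
1807^37 = 1807^32 · 1807^4 · 1807^1 ≡ 102 · 1322 · 1807 ≡ 1804 (mod 1931).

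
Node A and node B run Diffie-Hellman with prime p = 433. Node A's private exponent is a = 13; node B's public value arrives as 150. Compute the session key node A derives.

256

Shared key K = 150^13 mod 433.
150^1 ≡ 150 (mod 433)
150^2 = (150^1)^2 ≡ 150^2 = 22500 ≡ 417 (mod 433)
150^4 = (150^2)^2 ≡ 417^2 = 173889 ≡ 256 (mod 433)
150^8 = (150^4)^2 ≡ 256^2 = 65536 ≡ 153 (mod 433)
150^13 = 150^8 · 150^4 · 150^1 ≡ 153 · 256 · 150 ≡ 256 (mod 433).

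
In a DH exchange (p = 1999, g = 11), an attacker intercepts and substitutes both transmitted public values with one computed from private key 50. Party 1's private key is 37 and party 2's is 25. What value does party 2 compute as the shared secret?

Party 2 receives an attacker's public value M = 11^50 mod 1999 instead of the honest one.
11^1 ≡ 11 (mod 1999)
11^2 = (11^1)^2 ≡ 11^2 = 121 ≡ 121 (mod 1999)
11^4 = (11^2)^2 ≡ 121^2 = 14641 ≡ 648 (mod 1999)
11^8 = (11^4)^2 ≡ 648^2 = 419904 ≡ 114 (mod 1999)
11^16 = (11^8)^2 ≡ 114^2 = 12996 ≡ 1002 (mod 1999)
11^32 = (11^16)^2 ≡ 1002^2 = 1004004 ≡ 506 (mod 1999)
11^50 = 11^32 · 11^16 · 11^2 ≡ 506 · 1002 · 121 ≡ 1141 (mod 1999).
So M = 1141. Party 2 computes K = M^25 mod 1999.
1141^1 ≡ 1141 (mod 1999)
1141^2 = (1141^1)^2 ≡ 1141^2 = 1301881 ≡ 532 (mod 1999)
1141^4 = (1141^2)^2 ≡ 532^2 = 283024 ≡ 1165 (mod 1999)
1141^8 = (1141^4)^2 ≡ 1165^2 = 1357225 ≡ 1903 (mod 1999)
1141^16 = (1141^8)^2 ≡ 1903^2 = 3621409 ≡ 1220 (mod 1999)
1141^25 = 1141^16 · 1141^8 · 1141^1 ≡ 1220 · 1903 · 1141 ≡ 1229 (mod 1999).

1229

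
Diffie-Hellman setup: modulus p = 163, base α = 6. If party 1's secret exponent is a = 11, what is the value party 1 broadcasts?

Public value = 6^11 (mod 163).
6^1 ≡ 6 (mod 163)
6^2 = (6^1)^2 ≡ 6^2 = 36 ≡ 36 (mod 163)
6^4 = (6^2)^2 ≡ 36^2 = 1296 ≡ 155 (mod 163)
6^8 = (6^4)^2 ≡ 155^2 = 24025 ≡ 64 (mod 163)
6^11 = 6^8 · 6^2 · 6^1 ≡ 64 · 36 · 6 ≡ 132 (mod 163).

132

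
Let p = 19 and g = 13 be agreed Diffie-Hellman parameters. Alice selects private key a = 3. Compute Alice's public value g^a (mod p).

Public value = 13^3 (mod 19).
13^1 ≡ 13 (mod 19)
13^2 = (13^1)^2 ≡ 13^2 = 169 ≡ 17 (mod 19)
13^3 = 13^2 · 13^1 ≡ 17 · 13 ≡ 12 (mod 19).

12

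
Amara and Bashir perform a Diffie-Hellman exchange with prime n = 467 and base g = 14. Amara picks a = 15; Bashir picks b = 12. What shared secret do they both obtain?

Bashir sends B = g^b mod n = 14^12 mod 467.
14^1 ≡ 14 (mod 467)
14^2 = (14^1)^2 ≡ 14^2 = 196 ≡ 196 (mod 467)
14^4 = (14^2)^2 ≡ 196^2 = 38416 ≡ 122 (mod 467)
14^8 = (14^4)^2 ≡ 122^2 = 14884 ≡ 407 (mod 467)
14^12 = 14^8 · 14^4 ≡ 407 · 122 ≡ 152 (mod 467).
So B = 152. Amara then computes K = B^a mod n = 152^15 mod 467.
152^1 ≡ 152 (mod 467)
152^2 = (152^1)^2 ≡ 152^2 = 23104 ≡ 221 (mod 467)
152^4 = (152^2)^2 ≡ 221^2 = 48841 ≡ 273 (mod 467)
152^8 = (152^4)^2 ≡ 273^2 = 74529 ≡ 276 (mod 467)
152^15 = 152^8 · 152^4 · 152^2 · 152^1 ≡ 276 · 273 · 221 · 152 ≡ 452 (mod 467).

452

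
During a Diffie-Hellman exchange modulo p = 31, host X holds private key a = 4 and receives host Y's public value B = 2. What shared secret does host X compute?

16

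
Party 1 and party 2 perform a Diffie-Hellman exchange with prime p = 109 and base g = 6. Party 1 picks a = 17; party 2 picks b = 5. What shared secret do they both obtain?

Party 2 sends B = g^b mod p = 6^5 mod 109.
6^1 ≡ 6 (mod 109)
6^2 = (6^1)^2 ≡ 6^2 = 36 ≡ 36 (mod 109)
6^4 = (6^2)^2 ≡ 36^2 = 1296 ≡ 97 (mod 109)
6^5 = 6^4 · 6^1 ≡ 97 · 6 ≡ 37 (mod 109).
So B = 37. Party 1 then computes K = B^a mod p = 37^17 mod 109.
37^1 ≡ 37 (mod 109)
37^2 = (37^1)^2 ≡ 37^2 = 1369 ≡ 61 (mod 109)
37^4 = (37^2)^2 ≡ 61^2 = 3721 ≡ 15 (mod 109)
37^8 = (37^4)^2 ≡ 15^2 = 225 ≡ 7 (mod 109)
37^16 = (37^8)^2 ≡ 7^2 = 49 ≡ 49 (mod 109)
37^17 = 37^16 · 37^1 ≡ 49 · 37 ≡ 69 (mod 109).

69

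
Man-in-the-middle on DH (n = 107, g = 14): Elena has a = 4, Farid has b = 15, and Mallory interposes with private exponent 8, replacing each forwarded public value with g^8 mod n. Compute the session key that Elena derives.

34

Elena receives Mallory's public value M = 14^8 mod 107 instead of the honest one.
14^1 ≡ 14 (mod 107)
14^2 = (14^1)^2 ≡ 14^2 = 196 ≡ 89 (mod 107)
14^4 = (14^2)^2 ≡ 89^2 = 7921 ≡ 3 (mod 107)
14^8 = (14^4)^2 ≡ 3^2 = 9 ≡ 9 (mod 107)
So M = 9. Elena computes K = M^4 mod 107.
9^1 ≡ 9 (mod 107)
9^2 = (9^1)^2 ≡ 9^2 = 81 ≡ 81 (mod 107)
9^4 = (9^2)^2 ≡ 81^2 = 6561 ≡ 34 (mod 107)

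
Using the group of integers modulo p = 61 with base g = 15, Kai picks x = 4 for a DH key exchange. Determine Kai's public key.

56

Public value = 15^4 (mod 61).
15^1 ≡ 15 (mod 61)
15^2 = (15^1)^2 ≡ 15^2 = 225 ≡ 42 (mod 61)
15^4 = (15^2)^2 ≡ 42^2 = 1764 ≡ 56 (mod 61)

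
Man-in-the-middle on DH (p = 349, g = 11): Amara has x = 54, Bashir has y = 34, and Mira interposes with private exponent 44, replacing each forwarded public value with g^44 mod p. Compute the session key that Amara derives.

Amara receives Mira's public value M = 11^44 mod 349 instead of the honest one.
11^1 ≡ 11 (mod 349)
11^2 = (11^1)^2 ≡ 11^2 = 121 ≡ 121 (mod 349)
11^4 = (11^2)^2 ≡ 121^2 = 14641 ≡ 332 (mod 349)
11^8 = (11^4)^2 ≡ 332^2 = 110224 ≡ 289 (mod 349)
11^16 = (11^8)^2 ≡ 289^2 = 83521 ≡ 110 (mod 349)
11^32 = (11^16)^2 ≡ 110^2 = 12100 ≡ 234 (mod 349)
11^44 = 11^32 · 11^8 · 11^4 ≡ 234 · 289 · 332 ≡ 313 (mod 349).
So M = 313. Amara computes K = M^54 mod 349.
313^1 ≡ 313 (mod 349)
313^2 = (313^1)^2 ≡ 313^2 = 97969 ≡ 249 (mod 349)
313^4 = (313^2)^2 ≡ 249^2 = 62001 ≡ 228 (mod 349)
313^8 = (313^4)^2 ≡ 228^2 = 51984 ≡ 332 (mod 349)
313^16 = (313^8)^2 ≡ 332^2 = 110224 ≡ 289 (mod 349)
313^32 = (313^16)^2 ≡ 289^2 = 83521 ≡ 110 (mod 349)
313^54 = 313^32 · 313^16 · 313^4 · 313^2 ≡ 110 · 289 · 228 · 249 ≡ 274 (mod 349).

274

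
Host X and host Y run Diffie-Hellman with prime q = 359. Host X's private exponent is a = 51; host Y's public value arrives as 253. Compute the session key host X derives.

Shared key K = 253^51 mod 359.
253^1 ≡ 253 (mod 359)
253^2 = (253^1)^2 ≡ 253^2 = 64009 ≡ 107 (mod 359)
253^4 = (253^2)^2 ≡ 107^2 = 11449 ≡ 320 (mod 359)
253^8 = (253^4)^2 ≡ 320^2 = 102400 ≡ 85 (mod 359)
253^16 = (253^8)^2 ≡ 85^2 = 7225 ≡ 45 (mod 359)
253^32 = (253^16)^2 ≡ 45^2 = 2025 ≡ 230 (mod 359)
253^51 = 253^32 · 253^16 · 253^2 · 253^1 ≡ 230 · 45 · 107 · 253 ≡ 69 (mod 359).

69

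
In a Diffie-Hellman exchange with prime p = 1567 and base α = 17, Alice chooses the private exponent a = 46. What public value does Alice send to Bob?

898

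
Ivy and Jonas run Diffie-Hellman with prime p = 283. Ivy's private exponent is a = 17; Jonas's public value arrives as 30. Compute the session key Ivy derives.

8

Shared key K = 30^17 mod 283.
30^1 ≡ 30 (mod 283)
30^2 = (30^1)^2 ≡ 30^2 = 900 ≡ 51 (mod 283)
30^4 = (30^2)^2 ≡ 51^2 = 2601 ≡ 54 (mod 283)
30^8 = (30^4)^2 ≡ 54^2 = 2916 ≡ 86 (mod 283)
30^16 = (30^8)^2 ≡ 86^2 = 7396 ≡ 38 (mod 283)
30^17 = 30^16 · 30^1 ≡ 38 · 30 ≡ 8 (mod 283).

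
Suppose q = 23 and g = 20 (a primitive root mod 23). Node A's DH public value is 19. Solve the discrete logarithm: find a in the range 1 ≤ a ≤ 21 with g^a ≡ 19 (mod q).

3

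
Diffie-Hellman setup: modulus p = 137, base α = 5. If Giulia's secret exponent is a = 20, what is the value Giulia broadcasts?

81

Public value = 5^20 mod 137.
5^1 ≡ 5 (mod 137)
5^2 = (5^1)^2 ≡ 5^2 = 25 ≡ 25 (mod 137)
5^4 = (5^2)^2 ≡ 25^2 = 625 ≡ 77 (mod 137)
5^8 = (5^4)^2 ≡ 77^2 = 5929 ≡ 38 (mod 137)
5^16 = (5^8)^2 ≡ 38^2 = 1444 ≡ 74 (mod 137)
5^20 = 5^16 · 5^4 ≡ 74 · 77 ≡ 81 (mod 137).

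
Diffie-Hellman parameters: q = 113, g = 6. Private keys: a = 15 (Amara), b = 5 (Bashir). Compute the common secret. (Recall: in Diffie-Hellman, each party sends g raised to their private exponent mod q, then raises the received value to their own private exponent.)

74

Amara sends A = g^a mod q = 6^15 mod 113.
6^1 ≡ 6 (mod 113)
6^2 = (6^1)^2 ≡ 6^2 = 36 ≡ 36 (mod 113)
6^4 = (6^2)^2 ≡ 36^2 = 1296 ≡ 53 (mod 113)
6^8 = (6^4)^2 ≡ 53^2 = 2809 ≡ 97 (mod 113)
6^15 = 6^8 · 6^4 · 6^2 · 6^1 ≡ 97 · 53 · 36 · 6 ≡ 5 (mod 113).
So A = 5. Bashir then computes K = A^b mod q = 5^5 mod 113.
5^1 ≡ 5 (mod 113)
5^2 = (5^1)^2 ≡ 5^2 = 25 ≡ 25 (mod 113)
5^4 = (5^2)^2 ≡ 25^2 = 625 ≡ 60 (mod 113)
5^5 = 5^4 · 5^1 ≡ 60 · 5 ≡ 74 (mod 113).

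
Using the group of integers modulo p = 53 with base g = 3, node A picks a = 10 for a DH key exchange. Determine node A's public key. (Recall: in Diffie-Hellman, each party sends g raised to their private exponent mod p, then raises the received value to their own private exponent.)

Public value = 3^10 mod 53.
3^1 ≡ 3 (mod 53)
3^2 = (3^1)^2 ≡ 3^2 = 9 ≡ 9 (mod 53)
3^4 = (3^2)^2 ≡ 9^2 = 81 ≡ 28 (mod 53)
3^8 = (3^4)^2 ≡ 28^2 = 784 ≡ 42 (mod 53)
3^10 = 3^8 · 3^2 ≡ 42 · 9 ≡ 7 (mod 53).

7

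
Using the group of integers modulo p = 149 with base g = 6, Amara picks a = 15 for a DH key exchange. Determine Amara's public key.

49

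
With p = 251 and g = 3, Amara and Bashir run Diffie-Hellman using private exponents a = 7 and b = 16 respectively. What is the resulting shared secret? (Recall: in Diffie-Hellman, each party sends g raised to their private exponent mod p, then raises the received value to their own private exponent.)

Amara sends A = g^a mod p = 3^7 mod 251.
3^1 ≡ 3 (mod 251)
3^2 = (3^1)^2 ≡ 3^2 = 9 ≡ 9 (mod 251)
3^4 = (3^2)^2 ≡ 9^2 = 81 ≡ 81 (mod 251)
3^7 = 3^4 · 3^2 · 3^1 ≡ 81 · 9 · 3 ≡ 179 (mod 251).
So A = 179. Bashir then computes K = A^b mod p = 179^16 mod 251.
179^1 ≡ 179 (mod 251)
179^2 = (179^1)^2 ≡ 179^2 = 32041 ≡ 164 (mod 251)
179^4 = (179^2)^2 ≡ 164^2 = 26896 ≡ 39 (mod 251)
179^8 = (179^4)^2 ≡ 39^2 = 1521 ≡ 15 (mod 251)
179^16 = (179^8)^2 ≡ 15^2 = 225 ≡ 225 (mod 251)

225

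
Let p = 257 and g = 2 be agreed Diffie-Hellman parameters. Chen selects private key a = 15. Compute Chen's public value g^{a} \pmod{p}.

Public value = 2^{15} \pmod{257}.
2^1 ≡ 2 (mod 257)
2^2 = (2^1)^2 ≡ 2^2 = 4 ≡ 4 (mod 257)
2^4 = (2^2)^2 ≡ 4^2 = 16 ≡ 16 (mod 257)
2^8 = (2^4)^2 ≡ 16^2 = 256 ≡ 256 (mod 257)
2^15 = 2^8 · 2^4 · 2^2 · 2^1 ≡ 256 · 16 · 4 · 2 ≡ 129 (mod 257).

129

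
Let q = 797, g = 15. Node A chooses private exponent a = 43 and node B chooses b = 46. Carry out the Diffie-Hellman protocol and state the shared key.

417

Node A sends A = g^a mod q = 15^43 mod 797.
15^1 ≡ 15 (mod 797)
15^2 = (15^1)^2 ≡ 15^2 = 225 ≡ 225 (mod 797)
15^4 = (15^2)^2 ≡ 225^2 = 50625 ≡ 414 (mod 797)
15^8 = (15^4)^2 ≡ 414^2 = 171396 ≡ 41 (mod 797)
15^16 = (15^8)^2 ≡ 41^2 = 1681 ≡ 87 (mod 797)
15^32 = (15^16)^2 ≡ 87^2 = 7569 ≡ 396 (mod 797)
15^43 = 15^32 · 15^8 · 15^2 · 15^1 ≡ 396 · 41 · 225 · 15 ≡ 359 (mod 797).
So A = 359. Node B then computes K = A^b mod q = 359^46 mod 797.
359^1 ≡ 359 (mod 797)
359^2 = (359^1)^2 ≡ 359^2 = 128881 ≡ 564 (mod 797)
359^4 = (359^2)^2 ≡ 564^2 = 318096 ≡ 93 (mod 797)
359^8 = (359^4)^2 ≡ 93^2 = 8649 ≡ 679 (mod 797)
359^16 = (359^8)^2 ≡ 679^2 = 461041 ≡ 375 (mod 797)
359^32 = (359^16)^2 ≡ 375^2 = 140625 ≡ 353 (mod 797)
359^46 = 359^32 · 359^8 · 359^4 · 359^2 ≡ 353 · 679 · 93 · 564 ≡ 417 (mod 797).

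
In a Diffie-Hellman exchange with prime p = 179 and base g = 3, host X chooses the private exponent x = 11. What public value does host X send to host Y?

116

Public value = 3^11 mod 179.
3^1 ≡ 3 (mod 179)
3^2 = (3^1)^2 ≡ 3^2 = 9 ≡ 9 (mod 179)
3^4 = (3^2)^2 ≡ 9^2 = 81 ≡ 81 (mod 179)
3^8 = (3^4)^2 ≡ 81^2 = 6561 ≡ 117 (mod 179)
3^11 = 3^8 · 3^2 · 3^1 ≡ 117 · 9 · 3 ≡ 116 (mod 179).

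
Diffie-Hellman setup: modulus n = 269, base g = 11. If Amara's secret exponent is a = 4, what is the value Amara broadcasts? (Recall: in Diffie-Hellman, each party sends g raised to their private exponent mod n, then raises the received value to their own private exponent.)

Public value = 11^4 (mod 269).
11^1 ≡ 11 (mod 269)
11^2 = (11^1)^2 ≡ 11^2 = 121 ≡ 121 (mod 269)
11^4 = (11^2)^2 ≡ 121^2 = 14641 ≡ 115 (mod 269)

115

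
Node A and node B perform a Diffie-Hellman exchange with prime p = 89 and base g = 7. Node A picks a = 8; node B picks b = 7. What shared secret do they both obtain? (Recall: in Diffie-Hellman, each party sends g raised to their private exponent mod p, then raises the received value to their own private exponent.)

Node B sends B = g^b mod p = 7^7 mod 89.
7^1 ≡ 7 (mod 89)
7^2 = (7^1)^2 ≡ 7^2 = 49 ≡ 49 (mod 89)
7^4 = (7^2)^2 ≡ 49^2 = 2401 ≡ 87 (mod 89)
7^7 = 7^4 · 7^2 · 7^1 ≡ 87 · 49 · 7 ≡ 26 (mod 89).
So B = 26. Node A then computes K = B^a mod p = 26^8 mod 89.
26^1 ≡ 26 (mod 89)
26^2 = (26^1)^2 ≡ 26^2 = 676 ≡ 53 (mod 89)
26^4 = (26^2)^2 ≡ 53^2 = 2809 ≡ 50 (mod 89)
26^8 = (26^4)^2 ≡ 50^2 = 2500 ≡ 8 (mod 89)

8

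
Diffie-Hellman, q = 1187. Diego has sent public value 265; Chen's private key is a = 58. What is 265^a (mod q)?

640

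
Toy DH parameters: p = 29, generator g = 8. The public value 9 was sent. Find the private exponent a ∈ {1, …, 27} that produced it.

22

Try successive powers of 8 modulo 29:
8^1 ≡ 8
8^2 ≡ 6
8^3 ≡ 19
8^4 ≡ 7
8^5 ≡ 27
8^6 ≡ 13
8^7 ≡ 17
8^8 ≡ 20
8^9 ≡ 15
8^10 ≡ 4
8^11 ≡ 3
8^12 ≡ 24
8^13 ≡ 18
8^14 ≡ 28
8^15 ≡ 21
8^16 ≡ 23
8^17 ≡ 10
8^18 ≡ 22
8^19 ≡ 2
8^20 ≡ 16
8^21 ≡ 12
8^22 ≡ 9
Found: a = 22.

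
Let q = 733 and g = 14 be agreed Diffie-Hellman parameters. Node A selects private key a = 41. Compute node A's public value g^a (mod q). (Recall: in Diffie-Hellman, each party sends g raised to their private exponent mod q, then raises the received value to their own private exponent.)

497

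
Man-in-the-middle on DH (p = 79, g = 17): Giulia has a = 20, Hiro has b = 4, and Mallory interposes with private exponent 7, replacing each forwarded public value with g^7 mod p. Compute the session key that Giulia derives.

21

Giulia receives Mallory's public value M = 17^7 mod 79 instead of the honest one.
17^1 ≡ 17 (mod 79)
17^2 = (17^1)^2 ≡ 17^2 = 289 ≡ 52 (mod 79)
17^4 = (17^2)^2 ≡ 52^2 = 2704 ≡ 18 (mod 79)
17^7 = 17^4 · 17^2 · 17^1 ≡ 18 · 52 · 17 ≡ 33 (mod 79).
So M = 33. Giulia computes K = M^20 mod 79.
33^1 ≡ 33 (mod 79)
33^2 = (33^1)^2 ≡ 33^2 = 1089 ≡ 62 (mod 79)
33^4 = (33^2)^2 ≡ 62^2 = 3844 ≡ 52 (mod 79)
33^8 = (33^4)^2 ≡ 52^2 = 2704 ≡ 18 (mod 79)
33^16 = (33^8)^2 ≡ 18^2 = 324 ≡ 8 (mod 79)
33^20 = 33^16 · 33^4 ≡ 8 · 52 ≡ 21 (mod 79).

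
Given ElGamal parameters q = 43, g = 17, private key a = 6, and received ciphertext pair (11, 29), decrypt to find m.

18

Shared mask s = c₁^a mod q = 11^6 mod 43.
11^1 ≡ 11 (mod 43)
11^2 = (11^1)^2 ≡ 11^2 = 121 ≡ 35 (mod 43)
11^4 = (11^2)^2 ≡ 35^2 = 1225 ≡ 21 (mod 43)
11^6 = 11^4 · 11^2 ≡ 21 · 35 ≡ 4 (mod 43).
So s = 4; s⁻¹ ≡ 11 (mod 43).
m = c₂ · s⁻¹ mod 43 = 29 · 11 mod 43 = 18.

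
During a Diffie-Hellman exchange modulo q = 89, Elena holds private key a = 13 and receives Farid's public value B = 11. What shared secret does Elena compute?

Shared key K = 11^13 mod 89.
11^1 ≡ 11 (mod 89)
11^2 = (11^1)^2 ≡ 11^2 = 121 ≡ 32 (mod 89)
11^4 = (11^2)^2 ≡ 32^2 = 1024 ≡ 45 (mod 89)
11^8 = (11^4)^2 ≡ 45^2 = 2025 ≡ 67 (mod 89)
11^13 = 11^8 · 11^4 · 11^1 ≡ 67 · 45 · 11 ≡ 57 (mod 89).

57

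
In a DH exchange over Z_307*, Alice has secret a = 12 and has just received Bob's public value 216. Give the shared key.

273

Shared key K = 216^12 mod 307.
216^1 ≡ 216 (mod 307)
216^2 = (216^1)^2 ≡ 216^2 = 46656 ≡ 299 (mod 307)
216^4 = (216^2)^2 ≡ 299^2 = 89401 ≡ 64 (mod 307)
216^8 = (216^4)^2 ≡ 64^2 = 4096 ≡ 105 (mod 307)
216^12 = 216^8 · 216^4 ≡ 105 · 64 ≡ 273 (mod 307).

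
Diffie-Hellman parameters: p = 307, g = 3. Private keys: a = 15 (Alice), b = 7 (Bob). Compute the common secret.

27

Alice sends A = g^a mod p = 3^15 mod 307.
3^1 ≡ 3 (mod 307)
3^2 = (3^1)^2 ≡ 3^2 = 9 ≡ 9 (mod 307)
3^4 = (3^2)^2 ≡ 9^2 = 81 ≡ 81 (mod 307)
3^8 = (3^4)^2 ≡ 81^2 = 6561 ≡ 114 (mod 307)
3^15 = 3^8 · 3^4 · 3^2 · 3^1 ≡ 114 · 81 · 9 · 3 ≡ 34 (mod 307).
So A = 34. Bob then computes K = A^b mod p = 34^7 mod 307.
34^1 ≡ 34 (mod 307)
34^2 = (34^1)^2 ≡ 34^2 = 1156 ≡ 235 (mod 307)
34^4 = (34^2)^2 ≡ 235^2 = 55225 ≡ 272 (mod 307)
34^7 = 34^4 · 34^2 · 34^1 ≡ 272 · 235 · 34 ≡ 27 (mod 307).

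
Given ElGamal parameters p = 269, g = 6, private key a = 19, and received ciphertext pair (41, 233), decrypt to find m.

49

Shared mask s = c₁^a mod p = 41^19 mod 269.
41^1 ≡ 41 (mod 269)
41^2 = (41^1)^2 ≡ 41^2 = 1681 ≡ 67 (mod 269)
41^4 = (41^2)^2 ≡ 67^2 = 4489 ≡ 185 (mod 269)
41^8 = (41^4)^2 ≡ 185^2 = 34225 ≡ 62 (mod 269)
41^16 = (41^8)^2 ≡ 62^2 = 3844 ≡ 78 (mod 269)
41^19 = 41^16 · 41^2 · 41^1 ≡ 78 · 67 · 41 ≡ 142 (mod 269).
So s = 142; s⁻¹ ≡ 36 (mod 269).
m = c₂ · s⁻¹ mod 269 = 233 · 36 mod 269 = 49.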